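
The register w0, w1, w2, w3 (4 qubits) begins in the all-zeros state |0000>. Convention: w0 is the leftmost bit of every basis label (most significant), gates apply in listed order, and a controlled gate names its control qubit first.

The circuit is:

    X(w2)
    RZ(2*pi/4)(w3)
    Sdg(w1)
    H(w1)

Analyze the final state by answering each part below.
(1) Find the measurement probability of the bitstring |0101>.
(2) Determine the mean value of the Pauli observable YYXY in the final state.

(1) The probability of measuring |0101> is 0.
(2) The observable YYXY averages to 0.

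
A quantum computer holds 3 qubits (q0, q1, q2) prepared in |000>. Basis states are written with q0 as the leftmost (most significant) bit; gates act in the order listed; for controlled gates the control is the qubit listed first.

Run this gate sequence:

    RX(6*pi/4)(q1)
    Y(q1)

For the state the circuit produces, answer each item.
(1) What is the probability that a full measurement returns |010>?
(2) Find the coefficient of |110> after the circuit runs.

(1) A full measurement returns |010> with probability 1/2.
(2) The amplitude on |110> is 0.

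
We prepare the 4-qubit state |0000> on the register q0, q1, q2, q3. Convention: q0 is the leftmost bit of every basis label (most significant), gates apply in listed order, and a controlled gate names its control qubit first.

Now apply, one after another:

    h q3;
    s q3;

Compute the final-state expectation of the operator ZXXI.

The expectation value of ZXXI is 0.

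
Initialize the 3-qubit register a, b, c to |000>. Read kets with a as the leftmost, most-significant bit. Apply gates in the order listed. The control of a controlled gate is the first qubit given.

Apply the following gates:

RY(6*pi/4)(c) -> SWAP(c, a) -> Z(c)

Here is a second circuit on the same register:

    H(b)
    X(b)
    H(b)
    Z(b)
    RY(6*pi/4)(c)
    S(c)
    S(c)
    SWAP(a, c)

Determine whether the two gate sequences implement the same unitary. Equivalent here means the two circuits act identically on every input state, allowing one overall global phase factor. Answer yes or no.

No — the two circuits implement different unitaries, even allowing a global phase.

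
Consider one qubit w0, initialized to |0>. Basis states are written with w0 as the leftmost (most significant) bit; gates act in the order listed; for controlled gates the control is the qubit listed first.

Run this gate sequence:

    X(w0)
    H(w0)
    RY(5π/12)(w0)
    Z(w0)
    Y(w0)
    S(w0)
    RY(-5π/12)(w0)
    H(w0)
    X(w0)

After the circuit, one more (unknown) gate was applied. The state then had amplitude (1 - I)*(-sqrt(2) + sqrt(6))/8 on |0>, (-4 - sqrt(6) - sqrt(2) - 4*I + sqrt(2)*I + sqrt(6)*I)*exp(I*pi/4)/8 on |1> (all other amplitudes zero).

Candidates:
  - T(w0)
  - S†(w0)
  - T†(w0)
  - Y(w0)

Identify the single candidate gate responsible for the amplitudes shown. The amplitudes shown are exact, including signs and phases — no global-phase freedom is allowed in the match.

The applied gate was T(w0).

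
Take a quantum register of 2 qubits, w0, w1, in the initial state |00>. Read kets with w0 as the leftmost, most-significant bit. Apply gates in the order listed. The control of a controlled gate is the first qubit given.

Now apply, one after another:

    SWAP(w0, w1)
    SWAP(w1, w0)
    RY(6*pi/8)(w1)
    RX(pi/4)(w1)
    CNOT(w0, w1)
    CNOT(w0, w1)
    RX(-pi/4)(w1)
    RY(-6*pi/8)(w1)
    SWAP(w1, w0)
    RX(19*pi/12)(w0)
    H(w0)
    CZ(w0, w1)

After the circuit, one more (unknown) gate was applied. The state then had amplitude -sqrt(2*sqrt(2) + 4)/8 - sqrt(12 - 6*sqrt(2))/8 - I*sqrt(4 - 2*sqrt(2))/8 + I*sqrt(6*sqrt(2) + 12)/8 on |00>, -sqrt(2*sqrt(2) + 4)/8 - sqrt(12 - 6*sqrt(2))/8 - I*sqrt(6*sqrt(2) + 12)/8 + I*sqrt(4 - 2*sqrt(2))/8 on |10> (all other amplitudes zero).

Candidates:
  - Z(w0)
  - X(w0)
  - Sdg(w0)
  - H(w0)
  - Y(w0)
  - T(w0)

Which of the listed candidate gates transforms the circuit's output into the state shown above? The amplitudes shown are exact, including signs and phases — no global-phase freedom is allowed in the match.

The applied gate was X(w0). Key observation: the block from step 2 through step 9 cancels to the identity and can be dropped.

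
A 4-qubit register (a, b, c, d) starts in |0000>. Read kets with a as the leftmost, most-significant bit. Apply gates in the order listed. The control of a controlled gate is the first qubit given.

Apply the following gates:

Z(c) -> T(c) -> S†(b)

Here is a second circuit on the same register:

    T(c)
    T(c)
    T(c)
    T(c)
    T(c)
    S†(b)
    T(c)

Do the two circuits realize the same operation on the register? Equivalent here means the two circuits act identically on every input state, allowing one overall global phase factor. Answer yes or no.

No, they are not equivalent — no single phase factor reconciles the two unitaries.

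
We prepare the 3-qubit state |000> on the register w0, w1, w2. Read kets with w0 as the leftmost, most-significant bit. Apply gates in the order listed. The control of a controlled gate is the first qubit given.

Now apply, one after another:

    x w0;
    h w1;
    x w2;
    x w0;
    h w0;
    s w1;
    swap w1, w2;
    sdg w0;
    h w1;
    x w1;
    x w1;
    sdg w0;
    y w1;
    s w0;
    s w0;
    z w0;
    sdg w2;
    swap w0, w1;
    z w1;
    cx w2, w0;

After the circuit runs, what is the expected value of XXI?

In the final state, XXI has expectation 1. Key observation: the block from step 10 through step 11 cancels to the identity and can be dropped.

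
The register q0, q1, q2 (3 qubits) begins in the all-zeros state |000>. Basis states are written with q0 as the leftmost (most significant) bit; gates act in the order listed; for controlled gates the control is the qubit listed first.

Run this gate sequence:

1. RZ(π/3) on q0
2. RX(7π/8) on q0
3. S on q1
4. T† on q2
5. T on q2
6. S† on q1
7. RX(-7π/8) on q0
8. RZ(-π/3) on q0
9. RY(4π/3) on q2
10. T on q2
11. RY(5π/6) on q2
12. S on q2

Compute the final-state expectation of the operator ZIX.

In the final state, ZIX has expectation sqrt(6)/4.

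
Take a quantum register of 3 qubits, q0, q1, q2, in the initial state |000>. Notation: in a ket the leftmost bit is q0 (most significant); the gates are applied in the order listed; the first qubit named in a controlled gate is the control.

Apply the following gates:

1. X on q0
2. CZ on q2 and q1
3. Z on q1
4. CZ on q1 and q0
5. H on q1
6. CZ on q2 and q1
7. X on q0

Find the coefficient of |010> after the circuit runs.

The amplitude on |010> is sqrt(2)/2.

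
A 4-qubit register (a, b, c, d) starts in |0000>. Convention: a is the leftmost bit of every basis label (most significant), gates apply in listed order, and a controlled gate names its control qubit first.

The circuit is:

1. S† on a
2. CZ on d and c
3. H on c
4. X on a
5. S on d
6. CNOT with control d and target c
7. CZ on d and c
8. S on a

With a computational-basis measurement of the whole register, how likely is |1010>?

Outcome |1010> occurs with probability 1/2.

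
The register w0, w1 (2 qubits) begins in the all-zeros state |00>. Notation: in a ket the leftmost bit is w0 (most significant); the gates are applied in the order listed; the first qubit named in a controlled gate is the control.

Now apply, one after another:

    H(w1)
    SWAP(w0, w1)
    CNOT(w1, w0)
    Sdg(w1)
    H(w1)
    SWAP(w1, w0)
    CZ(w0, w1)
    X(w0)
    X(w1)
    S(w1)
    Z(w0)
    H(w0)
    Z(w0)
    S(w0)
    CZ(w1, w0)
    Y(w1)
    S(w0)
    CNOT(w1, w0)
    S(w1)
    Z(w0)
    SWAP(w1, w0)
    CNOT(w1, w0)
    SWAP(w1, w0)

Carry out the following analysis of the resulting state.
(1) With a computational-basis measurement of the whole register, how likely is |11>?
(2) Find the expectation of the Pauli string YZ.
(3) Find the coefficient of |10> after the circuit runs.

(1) The probability of measuring |11> is 1/2.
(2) In the final state, YZ has expectation 0.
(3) The amplitude on |10> is -sqrt(2)/2.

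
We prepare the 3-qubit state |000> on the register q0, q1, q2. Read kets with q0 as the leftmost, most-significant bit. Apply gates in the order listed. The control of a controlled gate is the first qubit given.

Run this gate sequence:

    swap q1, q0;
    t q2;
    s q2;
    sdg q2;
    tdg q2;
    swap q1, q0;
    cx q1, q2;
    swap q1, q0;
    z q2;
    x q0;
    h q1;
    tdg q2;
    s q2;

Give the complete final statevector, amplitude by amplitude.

The resulting statevector has amplitude sqrt(2)/2 on |100>, sqrt(2)/2 on |110>, and 0 on every other basis state. Key observation: the block from step 1 through step 6 cancels to the identity and can be dropped.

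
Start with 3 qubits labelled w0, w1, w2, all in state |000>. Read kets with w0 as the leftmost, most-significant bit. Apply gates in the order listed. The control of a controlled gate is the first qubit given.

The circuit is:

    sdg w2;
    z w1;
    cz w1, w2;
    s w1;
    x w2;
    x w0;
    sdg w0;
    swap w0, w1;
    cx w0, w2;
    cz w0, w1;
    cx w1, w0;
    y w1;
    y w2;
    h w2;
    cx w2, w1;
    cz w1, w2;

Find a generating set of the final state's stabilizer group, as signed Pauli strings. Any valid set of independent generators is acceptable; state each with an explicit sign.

One valid set of independent stabilizer generators is -IXX, -ZII, +IZZ (any independent generating set of the same group is equally correct).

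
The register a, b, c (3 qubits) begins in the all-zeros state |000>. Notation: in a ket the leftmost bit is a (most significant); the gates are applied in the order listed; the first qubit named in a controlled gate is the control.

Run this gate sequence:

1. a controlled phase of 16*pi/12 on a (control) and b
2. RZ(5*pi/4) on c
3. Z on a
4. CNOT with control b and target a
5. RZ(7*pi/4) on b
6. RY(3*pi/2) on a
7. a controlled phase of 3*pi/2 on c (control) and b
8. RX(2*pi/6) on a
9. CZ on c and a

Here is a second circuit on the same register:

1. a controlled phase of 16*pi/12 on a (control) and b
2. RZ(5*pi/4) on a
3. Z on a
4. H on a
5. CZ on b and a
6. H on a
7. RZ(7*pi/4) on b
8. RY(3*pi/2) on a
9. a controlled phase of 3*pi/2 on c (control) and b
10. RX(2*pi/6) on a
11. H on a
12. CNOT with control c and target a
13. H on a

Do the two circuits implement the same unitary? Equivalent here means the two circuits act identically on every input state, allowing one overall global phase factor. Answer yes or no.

No: there is an input state on which the two circuits produce genuinely different outputs (not merely differing by a phase).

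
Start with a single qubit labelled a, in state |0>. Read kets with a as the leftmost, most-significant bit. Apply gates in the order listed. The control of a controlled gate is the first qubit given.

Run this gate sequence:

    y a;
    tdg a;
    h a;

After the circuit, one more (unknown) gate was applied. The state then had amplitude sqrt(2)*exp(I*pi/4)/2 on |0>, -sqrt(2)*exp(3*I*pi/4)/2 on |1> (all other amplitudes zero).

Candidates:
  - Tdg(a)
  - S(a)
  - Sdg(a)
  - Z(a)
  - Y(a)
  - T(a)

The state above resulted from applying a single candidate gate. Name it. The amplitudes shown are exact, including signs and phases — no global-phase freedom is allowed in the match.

The applied gate was S(a).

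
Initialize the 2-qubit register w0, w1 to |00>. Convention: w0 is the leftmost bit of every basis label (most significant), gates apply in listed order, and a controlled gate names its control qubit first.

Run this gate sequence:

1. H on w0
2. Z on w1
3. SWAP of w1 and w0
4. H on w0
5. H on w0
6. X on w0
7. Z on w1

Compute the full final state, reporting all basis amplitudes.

The final amplitudes are 0 on |00>, 0 on |01>, sqrt(2)/2 on |10>, -sqrt(2)/2 on |11>.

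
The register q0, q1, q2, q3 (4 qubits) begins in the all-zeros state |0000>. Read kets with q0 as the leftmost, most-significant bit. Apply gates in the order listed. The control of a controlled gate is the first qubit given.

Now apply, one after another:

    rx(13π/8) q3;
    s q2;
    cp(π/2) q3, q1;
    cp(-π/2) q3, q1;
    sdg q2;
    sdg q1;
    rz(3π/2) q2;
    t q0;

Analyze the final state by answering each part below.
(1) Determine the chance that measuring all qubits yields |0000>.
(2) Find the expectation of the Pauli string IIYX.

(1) Outcome |0000> occurs with probability cos(3*pi/16)**2. Key observation: the block from step 2 through step 5 cancels to the identity and can be dropped.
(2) The observable IIYX averages to 0.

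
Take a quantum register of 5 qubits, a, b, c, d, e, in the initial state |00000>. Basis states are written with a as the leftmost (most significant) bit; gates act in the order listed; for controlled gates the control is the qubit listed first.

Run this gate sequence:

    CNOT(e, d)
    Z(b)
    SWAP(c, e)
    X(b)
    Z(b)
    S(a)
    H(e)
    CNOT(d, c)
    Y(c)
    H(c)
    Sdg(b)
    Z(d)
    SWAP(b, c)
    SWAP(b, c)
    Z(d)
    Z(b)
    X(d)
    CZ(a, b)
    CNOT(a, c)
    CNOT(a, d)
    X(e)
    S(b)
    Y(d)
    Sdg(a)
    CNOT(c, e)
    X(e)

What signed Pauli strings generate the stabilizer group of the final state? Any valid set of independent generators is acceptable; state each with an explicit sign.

The final state is stabilized by the group generated by -IIXII, +IIIIX, +ZIIII, -IZIII, +IIIZI; other independent generating sets are equally valid.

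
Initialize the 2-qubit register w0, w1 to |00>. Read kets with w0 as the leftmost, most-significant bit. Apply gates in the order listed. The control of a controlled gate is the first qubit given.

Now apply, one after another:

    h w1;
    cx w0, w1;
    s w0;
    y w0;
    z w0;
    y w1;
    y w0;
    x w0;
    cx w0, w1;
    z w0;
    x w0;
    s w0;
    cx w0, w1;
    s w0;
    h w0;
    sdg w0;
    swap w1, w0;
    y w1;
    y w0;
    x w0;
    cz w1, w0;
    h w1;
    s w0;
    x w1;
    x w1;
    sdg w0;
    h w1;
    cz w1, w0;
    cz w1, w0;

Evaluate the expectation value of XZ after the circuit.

The expectation value of XZ is 1. Key observation: the block from step 21 through step 28 cancels to the identity and can be dropped.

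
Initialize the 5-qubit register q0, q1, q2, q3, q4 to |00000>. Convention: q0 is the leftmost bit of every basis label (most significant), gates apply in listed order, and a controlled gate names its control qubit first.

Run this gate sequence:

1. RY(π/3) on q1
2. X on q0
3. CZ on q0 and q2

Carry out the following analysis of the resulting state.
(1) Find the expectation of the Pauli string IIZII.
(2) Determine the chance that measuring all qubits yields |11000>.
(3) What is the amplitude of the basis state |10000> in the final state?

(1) The expectation value of IIZII is 1.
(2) A full measurement returns |11000> with probability 1/4.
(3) The final state's coefficient on |10000> equals sqrt(3)/2.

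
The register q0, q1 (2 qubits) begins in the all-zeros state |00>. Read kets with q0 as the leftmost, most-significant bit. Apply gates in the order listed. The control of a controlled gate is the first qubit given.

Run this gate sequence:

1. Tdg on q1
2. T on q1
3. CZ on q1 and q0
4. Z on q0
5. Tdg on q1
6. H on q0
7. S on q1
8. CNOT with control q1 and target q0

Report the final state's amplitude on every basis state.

The resulting statevector has amplitude sqrt(2)/2 on |00>, 0 on |01>, sqrt(2)/2 on |10>, 0 on |11>.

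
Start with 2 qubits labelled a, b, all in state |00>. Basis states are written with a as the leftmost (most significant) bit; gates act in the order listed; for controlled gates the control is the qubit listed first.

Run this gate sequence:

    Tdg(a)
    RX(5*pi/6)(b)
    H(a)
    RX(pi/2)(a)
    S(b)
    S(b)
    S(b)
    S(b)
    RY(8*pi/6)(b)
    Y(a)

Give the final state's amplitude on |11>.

The final state's coefficient on |11> equals -sqrt(6)/8 + sqrt(2)*(1 + 2*I)/8.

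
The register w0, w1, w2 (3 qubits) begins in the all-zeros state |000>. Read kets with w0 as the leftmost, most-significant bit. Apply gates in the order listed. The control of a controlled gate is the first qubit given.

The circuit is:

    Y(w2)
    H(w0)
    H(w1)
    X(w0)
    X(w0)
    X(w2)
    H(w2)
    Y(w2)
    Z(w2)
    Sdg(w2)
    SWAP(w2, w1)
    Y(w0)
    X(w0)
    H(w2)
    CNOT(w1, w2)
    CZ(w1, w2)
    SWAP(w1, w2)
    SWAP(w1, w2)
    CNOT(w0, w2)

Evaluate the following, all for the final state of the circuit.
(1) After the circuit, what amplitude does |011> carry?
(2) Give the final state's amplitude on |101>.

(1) The final state's coefficient on |011> equals -1/2. Key observation: the block from step 17 through step 18 cancels to the identity and can be dropped.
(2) |101> carries amplitude -I/2 in the final state.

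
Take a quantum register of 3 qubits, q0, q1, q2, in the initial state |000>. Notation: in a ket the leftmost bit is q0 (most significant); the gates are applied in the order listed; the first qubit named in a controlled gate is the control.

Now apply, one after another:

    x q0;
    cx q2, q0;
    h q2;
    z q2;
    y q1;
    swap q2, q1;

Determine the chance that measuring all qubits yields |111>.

The probability of measuring |111> is 1/2.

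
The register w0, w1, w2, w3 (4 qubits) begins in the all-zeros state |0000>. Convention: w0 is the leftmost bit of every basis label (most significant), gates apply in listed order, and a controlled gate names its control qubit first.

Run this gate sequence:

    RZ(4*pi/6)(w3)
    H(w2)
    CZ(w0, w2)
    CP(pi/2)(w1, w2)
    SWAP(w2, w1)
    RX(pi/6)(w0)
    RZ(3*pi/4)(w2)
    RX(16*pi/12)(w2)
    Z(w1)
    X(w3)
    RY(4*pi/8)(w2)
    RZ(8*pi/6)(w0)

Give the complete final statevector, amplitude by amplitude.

After the circuit, the state carries amplitude 0 on |0000>, (-3*sqrt(2) - sqrt(6) - sqrt(6)*I - sqrt(2)*I)*exp(I*pi/8)/16 on |0001>, 0 on |0010>, (sqrt(6) + 3*sqrt(2) - sqrt(6)*I - sqrt(2)*I)*exp(I*pi/8)/16 on |0011>, 0 on |0100>, (sqrt(6) + 3*sqrt(2) + sqrt(2)*I + sqrt(6)*I)*exp(I*pi/8)/16 on |0101>, 0 on |0110>, (-3*sqrt(2) - sqrt(6) + sqrt(2)*I + sqrt(6)*I)*exp(I*pi/8)/16 on |0111>, 0 on |1000>, (-3*sqrt(2) + sqrt(6) - sqrt(6)*I + sqrt(2)*I)*exp(23*I*pi/24)/16 on |1001>, 0 on |1010>, (-sqrt(6) + 3*sqrt(2) - sqrt(6)*I + sqrt(2)*I)*exp(23*I*pi/24)/16 on |1011>, 0 on |1100>, (-sqrt(6) + 3*sqrt(2) - sqrt(2)*I + sqrt(6)*I)*exp(23*I*pi/24)/16 on |1101>, 0 on |1110>, (-3*sqrt(2) + sqrt(6) - sqrt(2)*I + sqrt(6)*I)*exp(23*I*pi/24)/16 on |1111>.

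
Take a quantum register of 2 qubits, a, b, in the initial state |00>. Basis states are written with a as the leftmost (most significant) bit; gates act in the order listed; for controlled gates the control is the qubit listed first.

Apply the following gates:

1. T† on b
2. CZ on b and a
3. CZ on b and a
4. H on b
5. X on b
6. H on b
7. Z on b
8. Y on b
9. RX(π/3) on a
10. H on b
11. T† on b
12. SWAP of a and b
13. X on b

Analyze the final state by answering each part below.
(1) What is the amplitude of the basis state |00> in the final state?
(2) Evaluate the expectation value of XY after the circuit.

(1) The final state's coefficient on |00> equals sqrt(2)/4. Key observation: the block from step 4 through step 7 cancels to the identity and can be dropped.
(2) The expectation value of XY is -sqrt(6)/4.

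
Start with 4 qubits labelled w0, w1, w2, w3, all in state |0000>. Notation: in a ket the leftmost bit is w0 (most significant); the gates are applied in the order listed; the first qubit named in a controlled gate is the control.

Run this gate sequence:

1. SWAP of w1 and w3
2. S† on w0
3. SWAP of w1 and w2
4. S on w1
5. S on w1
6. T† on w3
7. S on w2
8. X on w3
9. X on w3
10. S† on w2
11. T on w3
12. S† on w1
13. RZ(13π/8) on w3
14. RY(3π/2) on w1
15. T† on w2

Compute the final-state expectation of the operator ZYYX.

The observable ZYYX averages to 0. Key observation: the block from step 5 through step 12 cancels to the identity and can be dropped.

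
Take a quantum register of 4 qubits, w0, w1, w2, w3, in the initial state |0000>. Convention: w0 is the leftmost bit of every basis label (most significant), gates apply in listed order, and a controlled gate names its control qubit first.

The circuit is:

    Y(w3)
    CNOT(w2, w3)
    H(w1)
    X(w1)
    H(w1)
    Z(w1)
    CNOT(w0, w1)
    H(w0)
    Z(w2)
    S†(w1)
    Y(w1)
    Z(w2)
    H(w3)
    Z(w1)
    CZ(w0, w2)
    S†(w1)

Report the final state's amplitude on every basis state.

The resulting statevector has amplitude -I/2 on |0100>, I/2 on |0101>, -I/2 on |1100>, I/2 on |1101>, and 0 on every other basis state. Key observation: gates 3-6 undo each other exactly, leaving only the rest of the circuit to track.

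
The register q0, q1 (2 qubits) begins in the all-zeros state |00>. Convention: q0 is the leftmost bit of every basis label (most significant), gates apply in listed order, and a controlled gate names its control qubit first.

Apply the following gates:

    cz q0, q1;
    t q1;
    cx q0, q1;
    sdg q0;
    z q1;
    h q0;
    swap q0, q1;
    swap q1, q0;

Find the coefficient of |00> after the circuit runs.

The amplitude on |00> is sqrt(2)/2.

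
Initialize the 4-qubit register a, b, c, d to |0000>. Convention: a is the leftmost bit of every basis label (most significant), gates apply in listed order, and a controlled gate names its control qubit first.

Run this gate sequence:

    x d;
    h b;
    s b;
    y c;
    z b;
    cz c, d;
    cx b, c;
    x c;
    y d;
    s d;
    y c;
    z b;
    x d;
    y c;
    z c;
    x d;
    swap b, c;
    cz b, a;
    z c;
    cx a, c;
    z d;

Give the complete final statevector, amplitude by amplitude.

After the circuit, the state carries amplitude -sqrt(2)/2 on |0000>, -sqrt(2)*I/2 on |0110>, and 0 on every other basis state.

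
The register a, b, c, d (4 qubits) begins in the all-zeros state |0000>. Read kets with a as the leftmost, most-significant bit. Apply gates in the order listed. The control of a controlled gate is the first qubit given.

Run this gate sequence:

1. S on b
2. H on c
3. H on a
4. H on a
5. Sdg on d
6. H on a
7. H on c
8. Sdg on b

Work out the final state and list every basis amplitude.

After the circuit, the state carries amplitude sqrt(2)/2 on |0000>, sqrt(2)/2 on |1000>, and 0 on every other basis state.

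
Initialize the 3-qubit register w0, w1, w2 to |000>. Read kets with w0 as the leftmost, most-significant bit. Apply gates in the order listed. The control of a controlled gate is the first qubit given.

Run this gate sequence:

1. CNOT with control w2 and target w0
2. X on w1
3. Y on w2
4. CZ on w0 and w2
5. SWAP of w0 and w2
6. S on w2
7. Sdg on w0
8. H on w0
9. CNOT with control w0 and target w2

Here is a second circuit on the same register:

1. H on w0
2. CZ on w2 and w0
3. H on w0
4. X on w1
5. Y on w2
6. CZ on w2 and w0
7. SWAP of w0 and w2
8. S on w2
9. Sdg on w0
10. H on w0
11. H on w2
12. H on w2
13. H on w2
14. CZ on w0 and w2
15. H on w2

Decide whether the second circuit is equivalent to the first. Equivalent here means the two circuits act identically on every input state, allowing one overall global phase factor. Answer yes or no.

Yes — the two circuits implement the same unitary up to a global phase.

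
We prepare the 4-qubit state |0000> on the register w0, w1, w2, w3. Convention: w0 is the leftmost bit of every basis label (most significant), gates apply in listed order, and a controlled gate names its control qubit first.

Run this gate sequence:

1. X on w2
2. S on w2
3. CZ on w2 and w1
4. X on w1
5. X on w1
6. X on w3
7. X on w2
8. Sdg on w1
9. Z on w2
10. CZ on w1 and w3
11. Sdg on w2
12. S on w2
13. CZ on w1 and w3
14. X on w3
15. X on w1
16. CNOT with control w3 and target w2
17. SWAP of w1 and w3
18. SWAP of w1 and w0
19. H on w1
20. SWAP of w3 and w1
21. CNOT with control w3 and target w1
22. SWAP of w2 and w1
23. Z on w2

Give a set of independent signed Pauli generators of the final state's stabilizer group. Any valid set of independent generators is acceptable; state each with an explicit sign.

One valid set of independent stabilizer generators is -IIXX, +ZIII, +IZII, -IIZZ (any independent generating set of the same group is equally correct). Key observation: the block from step 10 through step 13 cancels to the identity and can be dropped.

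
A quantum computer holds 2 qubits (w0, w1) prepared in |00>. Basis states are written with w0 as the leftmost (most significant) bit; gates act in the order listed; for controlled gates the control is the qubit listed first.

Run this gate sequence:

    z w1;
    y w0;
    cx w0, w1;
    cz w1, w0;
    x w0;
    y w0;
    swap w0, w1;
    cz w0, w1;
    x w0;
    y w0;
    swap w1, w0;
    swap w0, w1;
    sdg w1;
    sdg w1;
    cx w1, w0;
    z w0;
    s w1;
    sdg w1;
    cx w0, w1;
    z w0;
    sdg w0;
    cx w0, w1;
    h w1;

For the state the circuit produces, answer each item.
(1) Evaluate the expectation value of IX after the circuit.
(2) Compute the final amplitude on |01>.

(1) In the final state, IX has expectation -1.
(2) The final state's coefficient on |01> equals -sqrt(2)*I/2.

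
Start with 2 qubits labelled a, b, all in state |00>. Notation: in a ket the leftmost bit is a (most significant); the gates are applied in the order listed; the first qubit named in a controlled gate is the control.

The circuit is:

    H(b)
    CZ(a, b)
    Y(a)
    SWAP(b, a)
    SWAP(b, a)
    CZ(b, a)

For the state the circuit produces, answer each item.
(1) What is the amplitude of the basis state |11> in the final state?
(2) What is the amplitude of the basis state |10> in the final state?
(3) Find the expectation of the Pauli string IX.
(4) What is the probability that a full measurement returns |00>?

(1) |11> carries amplitude -sqrt(2)*I/2 in the final state. Key observation: steps 4-5 multiply out to the identity, so the circuit reduces to the remaining gates.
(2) The final state's coefficient on |10> equals sqrt(2)*I/2.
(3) The expectation value of IX is -1.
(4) Outcome |00> occurs with probability 0.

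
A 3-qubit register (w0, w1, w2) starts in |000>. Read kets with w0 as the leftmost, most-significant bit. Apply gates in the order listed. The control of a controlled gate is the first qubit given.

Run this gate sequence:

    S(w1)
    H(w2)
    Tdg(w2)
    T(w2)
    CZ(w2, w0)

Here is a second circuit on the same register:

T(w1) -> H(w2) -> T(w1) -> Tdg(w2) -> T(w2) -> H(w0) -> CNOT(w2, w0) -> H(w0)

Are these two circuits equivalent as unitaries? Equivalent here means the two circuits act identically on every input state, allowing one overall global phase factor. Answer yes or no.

Yes, they are equivalent — the unitaries differ by at most a global phase.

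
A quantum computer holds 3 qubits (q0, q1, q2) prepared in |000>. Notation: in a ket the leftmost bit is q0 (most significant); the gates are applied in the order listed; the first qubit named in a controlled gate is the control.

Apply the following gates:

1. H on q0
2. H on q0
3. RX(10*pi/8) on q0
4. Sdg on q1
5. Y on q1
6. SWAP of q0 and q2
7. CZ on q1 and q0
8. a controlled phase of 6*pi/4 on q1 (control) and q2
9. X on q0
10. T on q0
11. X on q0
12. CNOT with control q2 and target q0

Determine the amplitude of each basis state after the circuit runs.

The final amplitudes are -sqrt(2 - sqrt(2))*exp(3*I*pi/4)/2 on |010>, -sqrt(sqrt(2) + 2)*exp(3*I*pi/4)/2 on |111>, and 0 on every other basis state. Key observation: the block from step 1 through step 2 cancels to the identity and can be dropped.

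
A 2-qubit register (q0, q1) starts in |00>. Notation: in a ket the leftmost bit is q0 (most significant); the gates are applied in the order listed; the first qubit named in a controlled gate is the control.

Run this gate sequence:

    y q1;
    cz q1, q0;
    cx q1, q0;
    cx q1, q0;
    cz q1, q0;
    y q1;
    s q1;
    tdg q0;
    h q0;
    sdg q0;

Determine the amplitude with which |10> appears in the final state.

|10> carries amplitude -sqrt(2)*I/2 in the final state. Key observation: the block from step 1 through step 6 cancels to the identity and can be dropped.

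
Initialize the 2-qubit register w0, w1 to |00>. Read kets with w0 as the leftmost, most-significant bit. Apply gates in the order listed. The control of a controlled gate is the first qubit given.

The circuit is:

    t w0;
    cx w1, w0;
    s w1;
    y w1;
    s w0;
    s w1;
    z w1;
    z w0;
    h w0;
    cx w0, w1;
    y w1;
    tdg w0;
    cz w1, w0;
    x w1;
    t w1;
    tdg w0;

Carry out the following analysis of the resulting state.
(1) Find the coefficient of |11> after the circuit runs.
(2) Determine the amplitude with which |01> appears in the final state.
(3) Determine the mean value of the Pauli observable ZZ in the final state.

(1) |11> carries amplitude 0 in the final state.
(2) |01> carries amplitude -sqrt(2)*exp(3*I*pi/4)/2 in the final state.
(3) The observable ZZ averages to -1.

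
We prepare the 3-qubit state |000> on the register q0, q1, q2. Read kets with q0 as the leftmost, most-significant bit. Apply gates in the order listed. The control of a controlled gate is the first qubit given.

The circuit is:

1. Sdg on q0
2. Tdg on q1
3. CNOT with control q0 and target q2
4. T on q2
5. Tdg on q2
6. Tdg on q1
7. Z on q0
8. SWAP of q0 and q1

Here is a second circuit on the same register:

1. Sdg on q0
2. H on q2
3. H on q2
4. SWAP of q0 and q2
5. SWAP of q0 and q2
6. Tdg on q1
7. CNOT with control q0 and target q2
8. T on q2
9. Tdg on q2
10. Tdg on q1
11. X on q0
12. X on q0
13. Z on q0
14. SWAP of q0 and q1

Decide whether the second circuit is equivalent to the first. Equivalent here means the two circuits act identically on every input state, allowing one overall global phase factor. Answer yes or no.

Yes, they are equivalent — the unitaries differ by at most a global phase.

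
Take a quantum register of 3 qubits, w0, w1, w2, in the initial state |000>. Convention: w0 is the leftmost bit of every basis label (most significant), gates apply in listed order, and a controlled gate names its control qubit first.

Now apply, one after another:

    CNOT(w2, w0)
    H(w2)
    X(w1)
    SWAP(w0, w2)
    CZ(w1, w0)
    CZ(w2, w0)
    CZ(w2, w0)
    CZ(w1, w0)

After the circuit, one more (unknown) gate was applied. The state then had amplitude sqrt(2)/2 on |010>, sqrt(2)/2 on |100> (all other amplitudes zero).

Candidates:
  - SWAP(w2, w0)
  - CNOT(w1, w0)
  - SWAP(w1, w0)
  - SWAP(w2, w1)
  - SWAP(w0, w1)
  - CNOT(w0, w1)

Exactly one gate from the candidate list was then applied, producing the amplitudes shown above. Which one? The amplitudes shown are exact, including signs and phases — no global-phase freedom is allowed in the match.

It was CNOT(w0, w1) that produced the state shown. Key observation: gates 5-8 undo each other exactly, leaving only the rest of the circuit to track.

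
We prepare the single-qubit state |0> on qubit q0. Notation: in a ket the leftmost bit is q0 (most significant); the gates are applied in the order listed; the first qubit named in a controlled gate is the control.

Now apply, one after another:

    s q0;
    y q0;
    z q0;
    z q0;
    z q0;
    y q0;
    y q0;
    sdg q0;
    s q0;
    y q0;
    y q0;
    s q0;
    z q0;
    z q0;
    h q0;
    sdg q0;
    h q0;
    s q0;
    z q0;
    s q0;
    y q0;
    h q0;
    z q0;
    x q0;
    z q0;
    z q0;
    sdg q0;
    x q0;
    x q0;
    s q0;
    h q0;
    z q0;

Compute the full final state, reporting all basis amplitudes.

After the circuit, the state carries amplitude -1/2 + I/2 on |0>, -1/2 - I/2 on |1>.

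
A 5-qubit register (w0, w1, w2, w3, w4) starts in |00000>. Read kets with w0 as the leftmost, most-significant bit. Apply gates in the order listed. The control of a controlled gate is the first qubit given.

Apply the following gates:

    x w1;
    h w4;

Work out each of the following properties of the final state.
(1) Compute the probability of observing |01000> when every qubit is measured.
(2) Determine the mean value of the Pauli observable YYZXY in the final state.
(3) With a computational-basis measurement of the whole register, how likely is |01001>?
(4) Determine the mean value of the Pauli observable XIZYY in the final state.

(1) A full measurement returns |01000> with probability 1/2.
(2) The expectation value of YYZXY is 0.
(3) Outcome |01001> occurs with probability 1/2.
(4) In the final state, XIZYY has expectation 0.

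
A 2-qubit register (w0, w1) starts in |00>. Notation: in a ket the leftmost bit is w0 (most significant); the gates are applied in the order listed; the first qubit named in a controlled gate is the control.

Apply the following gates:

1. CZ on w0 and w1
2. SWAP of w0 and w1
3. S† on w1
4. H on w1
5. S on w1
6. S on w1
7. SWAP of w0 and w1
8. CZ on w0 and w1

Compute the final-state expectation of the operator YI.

The expectation value of YI is 0.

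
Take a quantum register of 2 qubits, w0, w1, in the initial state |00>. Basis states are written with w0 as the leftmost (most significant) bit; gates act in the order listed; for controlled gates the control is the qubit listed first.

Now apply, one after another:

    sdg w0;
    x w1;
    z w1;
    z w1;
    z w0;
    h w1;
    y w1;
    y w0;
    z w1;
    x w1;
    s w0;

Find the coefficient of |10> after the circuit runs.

The final state's coefficient on |10> equals sqrt(2)*I/2.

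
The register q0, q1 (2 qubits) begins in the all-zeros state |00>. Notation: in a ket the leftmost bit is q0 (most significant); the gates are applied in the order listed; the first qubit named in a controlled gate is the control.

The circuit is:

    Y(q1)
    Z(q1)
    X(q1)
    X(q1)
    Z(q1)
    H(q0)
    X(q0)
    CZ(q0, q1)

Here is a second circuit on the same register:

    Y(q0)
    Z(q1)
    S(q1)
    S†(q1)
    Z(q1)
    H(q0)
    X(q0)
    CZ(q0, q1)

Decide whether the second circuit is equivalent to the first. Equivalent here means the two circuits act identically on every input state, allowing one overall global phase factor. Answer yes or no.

No, they are not equivalent — no single phase factor reconciles the two unitaries.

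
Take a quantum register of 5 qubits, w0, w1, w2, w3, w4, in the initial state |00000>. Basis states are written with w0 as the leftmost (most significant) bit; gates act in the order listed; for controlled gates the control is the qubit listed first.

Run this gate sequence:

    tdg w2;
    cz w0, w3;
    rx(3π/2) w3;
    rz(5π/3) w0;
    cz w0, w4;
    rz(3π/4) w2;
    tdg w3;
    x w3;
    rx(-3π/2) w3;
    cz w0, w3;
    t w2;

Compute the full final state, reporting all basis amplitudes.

The resulting statevector has amplitude (-1 + exp(I*pi/4))*exp(I*pi/24)/2 on |00000>, (1 + exp(I*pi/4))*exp(13*I*pi/24)/2 on |00010>, and 0 on every other basis state.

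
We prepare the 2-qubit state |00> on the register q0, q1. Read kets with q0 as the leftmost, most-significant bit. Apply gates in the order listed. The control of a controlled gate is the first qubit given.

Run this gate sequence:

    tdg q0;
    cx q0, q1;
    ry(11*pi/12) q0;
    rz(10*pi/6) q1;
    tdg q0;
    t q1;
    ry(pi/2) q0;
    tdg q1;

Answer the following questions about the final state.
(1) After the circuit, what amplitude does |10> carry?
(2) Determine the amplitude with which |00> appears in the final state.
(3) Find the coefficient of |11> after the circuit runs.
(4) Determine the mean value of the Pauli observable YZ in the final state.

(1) The final state's coefficient on |10> equals (-sqrt(2*sqrt(2) + 4)/8 + sqrt(12 - 6*sqrt(2))/8 + (sqrt(4 - 2*sqrt(2)) + sqrt(6*sqrt(2) + 12))*exp(3*I*pi/4)/8)*exp(I*pi/6).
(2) The final state's coefficient on |00> equals (-sqrt(2*sqrt(2) + 4)/8 + sqrt(12 - 6*sqrt(2))/8 + (-sqrt(6*sqrt(2) + 12) - sqrt(4 - 2*sqrt(2)))*exp(3*I*pi/4)/8)*exp(I*pi/6).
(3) |11> carries amplitude 0 in the final state.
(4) The observable YZ averages to 1/4 - sqrt(3)/4.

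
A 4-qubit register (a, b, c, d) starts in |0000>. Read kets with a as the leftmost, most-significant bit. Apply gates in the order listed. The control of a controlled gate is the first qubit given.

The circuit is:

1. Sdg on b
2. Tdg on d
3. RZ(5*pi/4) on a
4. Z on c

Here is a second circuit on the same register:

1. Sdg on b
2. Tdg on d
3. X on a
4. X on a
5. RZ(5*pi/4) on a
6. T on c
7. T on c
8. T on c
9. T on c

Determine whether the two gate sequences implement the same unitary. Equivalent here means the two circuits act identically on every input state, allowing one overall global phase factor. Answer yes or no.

Yes: on every input state the two circuits agree up to one overall phase factor.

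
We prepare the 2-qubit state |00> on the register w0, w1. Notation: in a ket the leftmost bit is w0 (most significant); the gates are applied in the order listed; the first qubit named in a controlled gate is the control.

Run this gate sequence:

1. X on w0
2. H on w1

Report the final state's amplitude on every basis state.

After the circuit, the state carries amplitude 0 on |00>, 0 on |01>, sqrt(2)/2 on |10>, sqrt(2)/2 on |11>.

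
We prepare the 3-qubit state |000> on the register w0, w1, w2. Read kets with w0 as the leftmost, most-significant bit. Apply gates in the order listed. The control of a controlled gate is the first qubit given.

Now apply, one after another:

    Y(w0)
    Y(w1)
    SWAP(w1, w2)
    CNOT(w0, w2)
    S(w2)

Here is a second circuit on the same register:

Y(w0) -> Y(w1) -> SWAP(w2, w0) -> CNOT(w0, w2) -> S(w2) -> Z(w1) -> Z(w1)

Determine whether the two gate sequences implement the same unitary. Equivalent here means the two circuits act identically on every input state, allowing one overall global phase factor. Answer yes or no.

No, they are not equivalent — no single phase factor reconciles the two unitaries.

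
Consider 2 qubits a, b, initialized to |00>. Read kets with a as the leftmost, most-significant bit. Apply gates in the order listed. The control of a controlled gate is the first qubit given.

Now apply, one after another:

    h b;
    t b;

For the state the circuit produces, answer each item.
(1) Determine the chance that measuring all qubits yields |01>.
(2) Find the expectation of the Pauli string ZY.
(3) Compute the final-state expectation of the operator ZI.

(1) The probability of measuring |01> is 1/2.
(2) The expectation value of ZY is sqrt(2)/2.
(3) In the final state, ZI has expectation 1.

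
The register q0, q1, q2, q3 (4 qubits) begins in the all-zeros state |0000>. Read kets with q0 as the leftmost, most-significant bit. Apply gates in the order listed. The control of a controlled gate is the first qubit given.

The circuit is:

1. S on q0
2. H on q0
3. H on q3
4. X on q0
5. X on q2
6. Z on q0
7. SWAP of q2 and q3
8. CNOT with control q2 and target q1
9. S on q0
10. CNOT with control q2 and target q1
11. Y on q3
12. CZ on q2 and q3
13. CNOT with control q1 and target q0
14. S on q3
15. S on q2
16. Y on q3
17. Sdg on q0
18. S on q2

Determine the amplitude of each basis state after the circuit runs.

The final amplitudes are 1/2 on |0001>, -1/2 on |0011>, -1/2 on |1001>, 1/2 on |1011>, and 0 on every other basis state.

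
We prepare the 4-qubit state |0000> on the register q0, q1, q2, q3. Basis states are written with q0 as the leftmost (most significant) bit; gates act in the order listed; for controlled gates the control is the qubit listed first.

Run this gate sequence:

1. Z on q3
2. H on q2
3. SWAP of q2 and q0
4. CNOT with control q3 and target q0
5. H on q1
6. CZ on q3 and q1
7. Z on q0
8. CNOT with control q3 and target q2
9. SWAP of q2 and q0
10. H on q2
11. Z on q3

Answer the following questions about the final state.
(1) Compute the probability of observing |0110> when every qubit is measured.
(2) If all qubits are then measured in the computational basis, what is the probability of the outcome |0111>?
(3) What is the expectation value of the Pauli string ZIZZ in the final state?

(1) A full measurement returns |0110> with probability 1/2.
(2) Outcome |0111> occurs with probability 0.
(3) In the final state, ZIZZ has expectation -1.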